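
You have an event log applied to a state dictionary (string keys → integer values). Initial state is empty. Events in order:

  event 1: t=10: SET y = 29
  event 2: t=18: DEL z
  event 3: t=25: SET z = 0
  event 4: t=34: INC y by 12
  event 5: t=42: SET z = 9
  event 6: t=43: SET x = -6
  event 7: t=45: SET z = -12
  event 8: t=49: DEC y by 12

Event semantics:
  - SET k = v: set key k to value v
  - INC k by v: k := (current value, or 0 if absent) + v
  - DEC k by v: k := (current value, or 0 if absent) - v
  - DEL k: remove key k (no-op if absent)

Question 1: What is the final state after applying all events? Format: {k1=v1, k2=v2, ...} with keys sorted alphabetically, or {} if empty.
Answer: {x=-6, y=29, z=-12}

Derivation:
  after event 1 (t=10: SET y = 29): {y=29}
  after event 2 (t=18: DEL z): {y=29}
  after event 3 (t=25: SET z = 0): {y=29, z=0}
  after event 4 (t=34: INC y by 12): {y=41, z=0}
  after event 5 (t=42: SET z = 9): {y=41, z=9}
  after event 6 (t=43: SET x = -6): {x=-6, y=41, z=9}
  after event 7 (t=45: SET z = -12): {x=-6, y=41, z=-12}
  after event 8 (t=49: DEC y by 12): {x=-6, y=29, z=-12}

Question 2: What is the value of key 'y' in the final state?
Track key 'y' through all 8 events:
  event 1 (t=10: SET y = 29): y (absent) -> 29
  event 2 (t=18: DEL z): y unchanged
  event 3 (t=25: SET z = 0): y unchanged
  event 4 (t=34: INC y by 12): y 29 -> 41
  event 5 (t=42: SET z = 9): y unchanged
  event 6 (t=43: SET x = -6): y unchanged
  event 7 (t=45: SET z = -12): y unchanged
  event 8 (t=49: DEC y by 12): y 41 -> 29
Final: y = 29

Answer: 29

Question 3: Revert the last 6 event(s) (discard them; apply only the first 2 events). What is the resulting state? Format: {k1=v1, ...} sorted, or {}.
Keep first 2 events (discard last 6):
  after event 1 (t=10: SET y = 29): {y=29}
  after event 2 (t=18: DEL z): {y=29}

Answer: {y=29}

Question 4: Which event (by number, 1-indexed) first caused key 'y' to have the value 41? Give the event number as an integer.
Looking for first event where y becomes 41:
  event 1: y = 29
  event 2: y = 29
  event 3: y = 29
  event 4: y 29 -> 41  <-- first match

Answer: 4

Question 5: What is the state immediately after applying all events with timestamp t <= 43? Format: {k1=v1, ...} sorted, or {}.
Answer: {x=-6, y=41, z=9}

Derivation:
Apply events with t <= 43 (6 events):
  after event 1 (t=10: SET y = 29): {y=29}
  after event 2 (t=18: DEL z): {y=29}
  after event 3 (t=25: SET z = 0): {y=29, z=0}
  after event 4 (t=34: INC y by 12): {y=41, z=0}
  after event 5 (t=42: SET z = 9): {y=41, z=9}
  after event 6 (t=43: SET x = -6): {x=-6, y=41, z=9}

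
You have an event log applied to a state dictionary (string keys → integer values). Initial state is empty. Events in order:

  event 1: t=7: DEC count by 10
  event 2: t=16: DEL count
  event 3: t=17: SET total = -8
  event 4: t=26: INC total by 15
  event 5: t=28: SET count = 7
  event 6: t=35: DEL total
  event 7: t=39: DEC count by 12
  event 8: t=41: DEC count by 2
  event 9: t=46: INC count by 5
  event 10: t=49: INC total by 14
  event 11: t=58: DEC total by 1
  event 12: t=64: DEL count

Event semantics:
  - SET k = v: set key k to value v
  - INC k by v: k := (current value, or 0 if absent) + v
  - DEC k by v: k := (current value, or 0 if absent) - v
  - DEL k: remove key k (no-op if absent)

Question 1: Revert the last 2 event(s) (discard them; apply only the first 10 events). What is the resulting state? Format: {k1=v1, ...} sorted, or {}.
Keep first 10 events (discard last 2):
  after event 1 (t=7: DEC count by 10): {count=-10}
  after event 2 (t=16: DEL count): {}
  after event 3 (t=17: SET total = -8): {total=-8}
  after event 4 (t=26: INC total by 15): {total=7}
  after event 5 (t=28: SET count = 7): {count=7, total=7}
  after event 6 (t=35: DEL total): {count=7}
  after event 7 (t=39: DEC count by 12): {count=-5}
  after event 8 (t=41: DEC count by 2): {count=-7}
  after event 9 (t=46: INC count by 5): {count=-2}
  after event 10 (t=49: INC total by 14): {count=-2, total=14}

Answer: {count=-2, total=14}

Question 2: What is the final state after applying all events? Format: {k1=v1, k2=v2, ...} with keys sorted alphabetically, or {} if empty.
  after event 1 (t=7: DEC count by 10): {count=-10}
  after event 2 (t=16: DEL count): {}
  after event 3 (t=17: SET total = -8): {total=-8}
  after event 4 (t=26: INC total by 15): {total=7}
  after event 5 (t=28: SET count = 7): {count=7, total=7}
  after event 6 (t=35: DEL total): {count=7}
  after event 7 (t=39: DEC count by 12): {count=-5}
  after event 8 (t=41: DEC count by 2): {count=-7}
  after event 9 (t=46: INC count by 5): {count=-2}
  after event 10 (t=49: INC total by 14): {count=-2, total=14}
  after event 11 (t=58: DEC total by 1): {count=-2, total=13}
  after event 12 (t=64: DEL count): {total=13}

Answer: {total=13}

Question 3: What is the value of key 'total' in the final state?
Answer: 13

Derivation:
Track key 'total' through all 12 events:
  event 1 (t=7: DEC count by 10): total unchanged
  event 2 (t=16: DEL count): total unchanged
  event 3 (t=17: SET total = -8): total (absent) -> -8
  event 4 (t=26: INC total by 15): total -8 -> 7
  event 5 (t=28: SET count = 7): total unchanged
  event 6 (t=35: DEL total): total 7 -> (absent)
  event 7 (t=39: DEC count by 12): total unchanged
  event 8 (t=41: DEC count by 2): total unchanged
  event 9 (t=46: INC count by 5): total unchanged
  event 10 (t=49: INC total by 14): total (absent) -> 14
  event 11 (t=58: DEC total by 1): total 14 -> 13
  event 12 (t=64: DEL count): total unchanged
Final: total = 13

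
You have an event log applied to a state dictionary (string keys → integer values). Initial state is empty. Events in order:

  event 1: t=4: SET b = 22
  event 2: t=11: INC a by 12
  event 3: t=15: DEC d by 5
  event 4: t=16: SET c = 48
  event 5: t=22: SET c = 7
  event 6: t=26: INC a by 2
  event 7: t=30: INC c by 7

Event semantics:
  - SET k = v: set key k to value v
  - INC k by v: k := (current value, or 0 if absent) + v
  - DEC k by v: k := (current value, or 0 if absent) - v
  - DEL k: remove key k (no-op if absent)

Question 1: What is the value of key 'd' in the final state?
Track key 'd' through all 7 events:
  event 1 (t=4: SET b = 22): d unchanged
  event 2 (t=11: INC a by 12): d unchanged
  event 3 (t=15: DEC d by 5): d (absent) -> -5
  event 4 (t=16: SET c = 48): d unchanged
  event 5 (t=22: SET c = 7): d unchanged
  event 6 (t=26: INC a by 2): d unchanged
  event 7 (t=30: INC c by 7): d unchanged
Final: d = -5

Answer: -5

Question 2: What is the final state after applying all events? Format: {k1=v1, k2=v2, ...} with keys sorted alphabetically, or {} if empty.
Answer: {a=14, b=22, c=14, d=-5}

Derivation:
  after event 1 (t=4: SET b = 22): {b=22}
  after event 2 (t=11: INC a by 12): {a=12, b=22}
  after event 3 (t=15: DEC d by 5): {a=12, b=22, d=-5}
  after event 4 (t=16: SET c = 48): {a=12, b=22, c=48, d=-5}
  after event 5 (t=22: SET c = 7): {a=12, b=22, c=7, d=-5}
  after event 6 (t=26: INC a by 2): {a=14, b=22, c=7, d=-5}
  after event 7 (t=30: INC c by 7): {a=14, b=22, c=14, d=-5}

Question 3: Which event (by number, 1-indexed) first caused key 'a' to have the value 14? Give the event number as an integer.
Looking for first event where a becomes 14:
  event 2: a = 12
  event 3: a = 12
  event 4: a = 12
  event 5: a = 12
  event 6: a 12 -> 14  <-- first match

Answer: 6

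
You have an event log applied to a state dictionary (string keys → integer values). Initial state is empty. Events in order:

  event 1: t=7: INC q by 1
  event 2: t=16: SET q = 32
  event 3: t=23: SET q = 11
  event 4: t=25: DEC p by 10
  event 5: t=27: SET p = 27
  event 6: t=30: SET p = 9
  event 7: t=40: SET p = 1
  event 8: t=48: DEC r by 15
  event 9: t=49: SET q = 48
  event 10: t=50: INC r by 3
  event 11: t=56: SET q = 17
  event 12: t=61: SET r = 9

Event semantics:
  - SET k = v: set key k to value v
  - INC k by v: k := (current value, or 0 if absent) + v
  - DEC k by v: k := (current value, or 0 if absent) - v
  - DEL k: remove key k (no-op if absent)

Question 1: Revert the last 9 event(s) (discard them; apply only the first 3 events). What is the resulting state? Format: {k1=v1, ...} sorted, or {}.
Answer: {q=11}

Derivation:
Keep first 3 events (discard last 9):
  after event 1 (t=7: INC q by 1): {q=1}
  after event 2 (t=16: SET q = 32): {q=32}
  after event 3 (t=23: SET q = 11): {q=11}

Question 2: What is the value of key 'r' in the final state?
Track key 'r' through all 12 events:
  event 1 (t=7: INC q by 1): r unchanged
  event 2 (t=16: SET q = 32): r unchanged
  event 3 (t=23: SET q = 11): r unchanged
  event 4 (t=25: DEC p by 10): r unchanged
  event 5 (t=27: SET p = 27): r unchanged
  event 6 (t=30: SET p = 9): r unchanged
  event 7 (t=40: SET p = 1): r unchanged
  event 8 (t=48: DEC r by 15): r (absent) -> -15
  event 9 (t=49: SET q = 48): r unchanged
  event 10 (t=50: INC r by 3): r -15 -> -12
  event 11 (t=56: SET q = 17): r unchanged
  event 12 (t=61: SET r = 9): r -12 -> 9
Final: r = 9

Answer: 9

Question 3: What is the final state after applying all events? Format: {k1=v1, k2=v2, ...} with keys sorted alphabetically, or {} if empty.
Answer: {p=1, q=17, r=9}

Derivation:
  after event 1 (t=7: INC q by 1): {q=1}
  after event 2 (t=16: SET q = 32): {q=32}
  after event 3 (t=23: SET q = 11): {q=11}
  after event 4 (t=25: DEC p by 10): {p=-10, q=11}
  after event 5 (t=27: SET p = 27): {p=27, q=11}
  after event 6 (t=30: SET p = 9): {p=9, q=11}
  after event 7 (t=40: SET p = 1): {p=1, q=11}
  after event 8 (t=48: DEC r by 15): {p=1, q=11, r=-15}
  after event 9 (t=49: SET q = 48): {p=1, q=48, r=-15}
  after event 10 (t=50: INC r by 3): {p=1, q=48, r=-12}
  after event 11 (t=56: SET q = 17): {p=1, q=17, r=-12}
  after event 12 (t=61: SET r = 9): {p=1, q=17, r=9}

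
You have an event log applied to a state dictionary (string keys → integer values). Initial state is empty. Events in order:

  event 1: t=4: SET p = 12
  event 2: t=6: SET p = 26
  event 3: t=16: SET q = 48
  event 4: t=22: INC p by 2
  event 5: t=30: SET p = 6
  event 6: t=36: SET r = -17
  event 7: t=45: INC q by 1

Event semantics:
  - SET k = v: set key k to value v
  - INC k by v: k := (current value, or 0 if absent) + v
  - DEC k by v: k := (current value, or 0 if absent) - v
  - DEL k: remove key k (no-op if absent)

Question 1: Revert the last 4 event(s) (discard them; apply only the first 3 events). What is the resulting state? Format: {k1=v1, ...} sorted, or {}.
Keep first 3 events (discard last 4):
  after event 1 (t=4: SET p = 12): {p=12}
  after event 2 (t=6: SET p = 26): {p=26}
  after event 3 (t=16: SET q = 48): {p=26, q=48}

Answer: {p=26, q=48}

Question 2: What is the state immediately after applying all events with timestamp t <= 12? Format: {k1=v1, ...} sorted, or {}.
Apply events with t <= 12 (2 events):
  after event 1 (t=4: SET p = 12): {p=12}
  after event 2 (t=6: SET p = 26): {p=26}

Answer: {p=26}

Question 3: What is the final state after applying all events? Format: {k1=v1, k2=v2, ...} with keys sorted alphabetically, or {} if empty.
  after event 1 (t=4: SET p = 12): {p=12}
  after event 2 (t=6: SET p = 26): {p=26}
  after event 3 (t=16: SET q = 48): {p=26, q=48}
  after event 4 (t=22: INC p by 2): {p=28, q=48}
  after event 5 (t=30: SET p = 6): {p=6, q=48}
  after event 6 (t=36: SET r = -17): {p=6, q=48, r=-17}
  after event 7 (t=45: INC q by 1): {p=6, q=49, r=-17}

Answer: {p=6, q=49, r=-17}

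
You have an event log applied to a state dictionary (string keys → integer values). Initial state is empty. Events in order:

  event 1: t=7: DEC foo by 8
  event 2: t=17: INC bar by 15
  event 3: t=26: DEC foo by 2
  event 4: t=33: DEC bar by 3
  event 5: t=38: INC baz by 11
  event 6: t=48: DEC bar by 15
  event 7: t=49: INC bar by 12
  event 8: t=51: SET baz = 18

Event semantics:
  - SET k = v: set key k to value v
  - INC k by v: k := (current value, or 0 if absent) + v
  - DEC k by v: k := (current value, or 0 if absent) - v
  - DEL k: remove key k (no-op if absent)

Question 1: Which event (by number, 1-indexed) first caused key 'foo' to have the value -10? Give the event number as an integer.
Answer: 3

Derivation:
Looking for first event where foo becomes -10:
  event 1: foo = -8
  event 2: foo = -8
  event 3: foo -8 -> -10  <-- first match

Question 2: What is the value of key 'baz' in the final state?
Track key 'baz' through all 8 events:
  event 1 (t=7: DEC foo by 8): baz unchanged
  event 2 (t=17: INC bar by 15): baz unchanged
  event 3 (t=26: DEC foo by 2): baz unchanged
  event 4 (t=33: DEC bar by 3): baz unchanged
  event 5 (t=38: INC baz by 11): baz (absent) -> 11
  event 6 (t=48: DEC bar by 15): baz unchanged
  event 7 (t=49: INC bar by 12): baz unchanged
  event 8 (t=51: SET baz = 18): baz 11 -> 18
Final: baz = 18

Answer: 18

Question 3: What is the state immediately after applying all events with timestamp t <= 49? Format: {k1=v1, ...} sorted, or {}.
Answer: {bar=9, baz=11, foo=-10}

Derivation:
Apply events with t <= 49 (7 events):
  after event 1 (t=7: DEC foo by 8): {foo=-8}
  after event 2 (t=17: INC bar by 15): {bar=15, foo=-8}
  after event 3 (t=26: DEC foo by 2): {bar=15, foo=-10}
  after event 4 (t=33: DEC bar by 3): {bar=12, foo=-10}
  after event 5 (t=38: INC baz by 11): {bar=12, baz=11, foo=-10}
  after event 6 (t=48: DEC bar by 15): {bar=-3, baz=11, foo=-10}
  after event 7 (t=49: INC bar by 12): {bar=9, baz=11, foo=-10}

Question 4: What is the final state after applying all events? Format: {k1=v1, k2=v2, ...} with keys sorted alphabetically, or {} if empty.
Answer: {bar=9, baz=18, foo=-10}

Derivation:
  after event 1 (t=7: DEC foo by 8): {foo=-8}
  after event 2 (t=17: INC bar by 15): {bar=15, foo=-8}
  after event 3 (t=26: DEC foo by 2): {bar=15, foo=-10}
  after event 4 (t=33: DEC bar by 3): {bar=12, foo=-10}
  after event 5 (t=38: INC baz by 11): {bar=12, baz=11, foo=-10}
  after event 6 (t=48: DEC bar by 15): {bar=-3, baz=11, foo=-10}
  after event 7 (t=49: INC bar by 12): {bar=9, baz=11, foo=-10}
  after event 8 (t=51: SET baz = 18): {bar=9, baz=18, foo=-10}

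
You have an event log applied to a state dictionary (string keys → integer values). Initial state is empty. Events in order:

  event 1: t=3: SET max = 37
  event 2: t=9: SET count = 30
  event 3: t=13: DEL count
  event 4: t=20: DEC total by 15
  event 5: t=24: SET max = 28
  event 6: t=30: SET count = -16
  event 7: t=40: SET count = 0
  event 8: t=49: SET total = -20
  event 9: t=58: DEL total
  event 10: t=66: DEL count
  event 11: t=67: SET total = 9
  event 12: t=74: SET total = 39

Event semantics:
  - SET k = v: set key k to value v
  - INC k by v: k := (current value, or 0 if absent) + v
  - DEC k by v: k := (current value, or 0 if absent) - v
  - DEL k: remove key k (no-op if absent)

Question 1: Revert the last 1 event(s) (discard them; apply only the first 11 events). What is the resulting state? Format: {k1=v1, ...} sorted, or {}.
Keep first 11 events (discard last 1):
  after event 1 (t=3: SET max = 37): {max=37}
  after event 2 (t=9: SET count = 30): {count=30, max=37}
  after event 3 (t=13: DEL count): {max=37}
  after event 4 (t=20: DEC total by 15): {max=37, total=-15}
  after event 5 (t=24: SET max = 28): {max=28, total=-15}
  after event 6 (t=30: SET count = -16): {count=-16, max=28, total=-15}
  after event 7 (t=40: SET count = 0): {count=0, max=28, total=-15}
  after event 8 (t=49: SET total = -20): {count=0, max=28, total=-20}
  after event 9 (t=58: DEL total): {count=0, max=28}
  after event 10 (t=66: DEL count): {max=28}
  after event 11 (t=67: SET total = 9): {max=28, total=9}

Answer: {max=28, total=9}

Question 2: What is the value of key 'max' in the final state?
Answer: 28

Derivation:
Track key 'max' through all 12 events:
  event 1 (t=3: SET max = 37): max (absent) -> 37
  event 2 (t=9: SET count = 30): max unchanged
  event 3 (t=13: DEL count): max unchanged
  event 4 (t=20: DEC total by 15): max unchanged
  event 5 (t=24: SET max = 28): max 37 -> 28
  event 6 (t=30: SET count = -16): max unchanged
  event 7 (t=40: SET count = 0): max unchanged
  event 8 (t=49: SET total = -20): max unchanged
  event 9 (t=58: DEL total): max unchanged
  event 10 (t=66: DEL count): max unchanged
  event 11 (t=67: SET total = 9): max unchanged
  event 12 (t=74: SET total = 39): max unchanged
Final: max = 28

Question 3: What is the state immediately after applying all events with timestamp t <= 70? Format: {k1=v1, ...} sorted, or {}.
Answer: {max=28, total=9}

Derivation:
Apply events with t <= 70 (11 events):
  after event 1 (t=3: SET max = 37): {max=37}
  after event 2 (t=9: SET count = 30): {count=30, max=37}
  after event 3 (t=13: DEL count): {max=37}
  after event 4 (t=20: DEC total by 15): {max=37, total=-15}
  after event 5 (t=24: SET max = 28): {max=28, total=-15}
  after event 6 (t=30: SET count = -16): {count=-16, max=28, total=-15}
  after event 7 (t=40: SET count = 0): {count=0, max=28, total=-15}
  after event 8 (t=49: SET total = -20): {count=0, max=28, total=-20}
  after event 9 (t=58: DEL total): {count=0, max=28}
  after event 10 (t=66: DEL count): {max=28}
  after event 11 (t=67: SET total = 9): {max=28, total=9}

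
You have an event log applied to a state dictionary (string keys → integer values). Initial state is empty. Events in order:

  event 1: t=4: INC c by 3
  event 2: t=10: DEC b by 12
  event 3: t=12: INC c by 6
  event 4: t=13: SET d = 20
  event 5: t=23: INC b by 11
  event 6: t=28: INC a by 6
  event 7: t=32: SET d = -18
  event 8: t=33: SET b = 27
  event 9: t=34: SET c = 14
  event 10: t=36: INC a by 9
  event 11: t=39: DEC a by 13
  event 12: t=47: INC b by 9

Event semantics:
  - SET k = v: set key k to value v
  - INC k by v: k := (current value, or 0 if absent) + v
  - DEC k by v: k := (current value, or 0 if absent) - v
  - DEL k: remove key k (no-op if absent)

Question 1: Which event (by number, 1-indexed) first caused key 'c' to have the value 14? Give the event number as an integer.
Answer: 9

Derivation:
Looking for first event where c becomes 14:
  event 1: c = 3
  event 2: c = 3
  event 3: c = 9
  event 4: c = 9
  event 5: c = 9
  event 6: c = 9
  event 7: c = 9
  event 8: c = 9
  event 9: c 9 -> 14  <-- first match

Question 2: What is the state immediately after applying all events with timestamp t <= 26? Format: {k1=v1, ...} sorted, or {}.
Answer: {b=-1, c=9, d=20}

Derivation:
Apply events with t <= 26 (5 events):
  after event 1 (t=4: INC c by 3): {c=3}
  after event 2 (t=10: DEC b by 12): {b=-12, c=3}
  after event 3 (t=12: INC c by 6): {b=-12, c=9}
  after event 4 (t=13: SET d = 20): {b=-12, c=9, d=20}
  after event 5 (t=23: INC b by 11): {b=-1, c=9, d=20}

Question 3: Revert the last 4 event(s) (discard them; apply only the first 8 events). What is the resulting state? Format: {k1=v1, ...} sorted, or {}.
Answer: {a=6, b=27, c=9, d=-18}

Derivation:
Keep first 8 events (discard last 4):
  after event 1 (t=4: INC c by 3): {c=3}
  after event 2 (t=10: DEC b by 12): {b=-12, c=3}
  after event 3 (t=12: INC c by 6): {b=-12, c=9}
  after event 4 (t=13: SET d = 20): {b=-12, c=9, d=20}
  after event 5 (t=23: INC b by 11): {b=-1, c=9, d=20}
  after event 6 (t=28: INC a by 6): {a=6, b=-1, c=9, d=20}
  after event 7 (t=32: SET d = -18): {a=6, b=-1, c=9, d=-18}
  after event 8 (t=33: SET b = 27): {a=6, b=27, c=9, d=-18}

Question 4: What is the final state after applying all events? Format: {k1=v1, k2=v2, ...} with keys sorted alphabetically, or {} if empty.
Answer: {a=2, b=36, c=14, d=-18}

Derivation:
  after event 1 (t=4: INC c by 3): {c=3}
  after event 2 (t=10: DEC b by 12): {b=-12, c=3}
  after event 3 (t=12: INC c by 6): {b=-12, c=9}
  after event 4 (t=13: SET d = 20): {b=-12, c=9, d=20}
  after event 5 (t=23: INC b by 11): {b=-1, c=9, d=20}
  after event 6 (t=28: INC a by 6): {a=6, b=-1, c=9, d=20}
  after event 7 (t=32: SET d = -18): {a=6, b=-1, c=9, d=-18}
  after event 8 (t=33: SET b = 27): {a=6, b=27, c=9, d=-18}
  after event 9 (t=34: SET c = 14): {a=6, b=27, c=14, d=-18}
  after event 10 (t=36: INC a by 9): {a=15, b=27, c=14, d=-18}
  after event 11 (t=39: DEC a by 13): {a=2, b=27, c=14, d=-18}
  after event 12 (t=47: INC b by 9): {a=2, b=36, c=14, d=-18}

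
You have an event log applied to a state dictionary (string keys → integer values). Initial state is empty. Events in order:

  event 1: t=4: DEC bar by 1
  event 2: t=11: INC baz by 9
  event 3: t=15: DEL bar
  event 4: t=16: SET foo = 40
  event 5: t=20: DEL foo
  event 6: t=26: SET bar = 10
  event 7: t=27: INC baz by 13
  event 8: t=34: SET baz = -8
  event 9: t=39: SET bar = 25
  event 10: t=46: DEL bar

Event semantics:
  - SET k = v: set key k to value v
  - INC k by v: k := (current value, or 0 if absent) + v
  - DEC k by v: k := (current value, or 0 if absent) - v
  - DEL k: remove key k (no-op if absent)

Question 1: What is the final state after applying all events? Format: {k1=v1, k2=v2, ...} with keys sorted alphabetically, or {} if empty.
  after event 1 (t=4: DEC bar by 1): {bar=-1}
  after event 2 (t=11: INC baz by 9): {bar=-1, baz=9}
  after event 3 (t=15: DEL bar): {baz=9}
  after event 4 (t=16: SET foo = 40): {baz=9, foo=40}
  after event 5 (t=20: DEL foo): {baz=9}
  after event 6 (t=26: SET bar = 10): {bar=10, baz=9}
  after event 7 (t=27: INC baz by 13): {bar=10, baz=22}
  after event 8 (t=34: SET baz = -8): {bar=10, baz=-8}
  after event 9 (t=39: SET bar = 25): {bar=25, baz=-8}
  after event 10 (t=46: DEL bar): {baz=-8}

Answer: {baz=-8}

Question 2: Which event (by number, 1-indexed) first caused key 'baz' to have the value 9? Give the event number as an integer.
Answer: 2

Derivation:
Looking for first event where baz becomes 9:
  event 2: baz (absent) -> 9  <-- first match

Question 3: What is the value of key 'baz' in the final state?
Track key 'baz' through all 10 events:
  event 1 (t=4: DEC bar by 1): baz unchanged
  event 2 (t=11: INC baz by 9): baz (absent) -> 9
  event 3 (t=15: DEL bar): baz unchanged
  event 4 (t=16: SET foo = 40): baz unchanged
  event 5 (t=20: DEL foo): baz unchanged
  event 6 (t=26: SET bar = 10): baz unchanged
  event 7 (t=27: INC baz by 13): baz 9 -> 22
  event 8 (t=34: SET baz = -8): baz 22 -> -8
  event 9 (t=39: SET bar = 25): baz unchanged
  event 10 (t=46: DEL bar): baz unchanged
Final: baz = -8

Answer: -8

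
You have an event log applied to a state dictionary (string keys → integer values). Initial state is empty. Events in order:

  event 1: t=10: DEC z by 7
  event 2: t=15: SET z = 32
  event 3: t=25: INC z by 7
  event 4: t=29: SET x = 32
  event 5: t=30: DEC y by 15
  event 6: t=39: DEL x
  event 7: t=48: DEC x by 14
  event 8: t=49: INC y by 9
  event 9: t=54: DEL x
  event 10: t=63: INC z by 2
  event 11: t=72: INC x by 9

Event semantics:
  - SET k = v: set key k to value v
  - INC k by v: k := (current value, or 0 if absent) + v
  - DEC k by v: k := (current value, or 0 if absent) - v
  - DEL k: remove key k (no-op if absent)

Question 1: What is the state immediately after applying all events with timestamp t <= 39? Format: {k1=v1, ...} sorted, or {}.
Answer: {y=-15, z=39}

Derivation:
Apply events with t <= 39 (6 events):
  after event 1 (t=10: DEC z by 7): {z=-7}
  after event 2 (t=15: SET z = 32): {z=32}
  after event 3 (t=25: INC z by 7): {z=39}
  after event 4 (t=29: SET x = 32): {x=32, z=39}
  after event 5 (t=30: DEC y by 15): {x=32, y=-15, z=39}
  after event 6 (t=39: DEL x): {y=-15, z=39}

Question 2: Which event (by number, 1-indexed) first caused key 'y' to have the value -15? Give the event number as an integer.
Answer: 5

Derivation:
Looking for first event where y becomes -15:
  event 5: y (absent) -> -15  <-- first match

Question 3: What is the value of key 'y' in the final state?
Answer: -6

Derivation:
Track key 'y' through all 11 events:
  event 1 (t=10: DEC z by 7): y unchanged
  event 2 (t=15: SET z = 32): y unchanged
  event 3 (t=25: INC z by 7): y unchanged
  event 4 (t=29: SET x = 32): y unchanged
  event 5 (t=30: DEC y by 15): y (absent) -> -15
  event 6 (t=39: DEL x): y unchanged
  event 7 (t=48: DEC x by 14): y unchanged
  event 8 (t=49: INC y by 9): y -15 -> -6
  event 9 (t=54: DEL x): y unchanged
  event 10 (t=63: INC z by 2): y unchanged
  event 11 (t=72: INC x by 9): y unchanged
Final: y = -6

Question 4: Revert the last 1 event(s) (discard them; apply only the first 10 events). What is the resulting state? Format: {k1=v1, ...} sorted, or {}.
Answer: {y=-6, z=41}

Derivation:
Keep first 10 events (discard last 1):
  after event 1 (t=10: DEC z by 7): {z=-7}
  after event 2 (t=15: SET z = 32): {z=32}
  after event 3 (t=25: INC z by 7): {z=39}
  after event 4 (t=29: SET x = 32): {x=32, z=39}
  after event 5 (t=30: DEC y by 15): {x=32, y=-15, z=39}
  after event 6 (t=39: DEL x): {y=-15, z=39}
  after event 7 (t=48: DEC x by 14): {x=-14, y=-15, z=39}
  after event 8 (t=49: INC y by 9): {x=-14, y=-6, z=39}
  after event 9 (t=54: DEL x): {y=-6, z=39}
  after event 10 (t=63: INC z by 2): {y=-6, z=41}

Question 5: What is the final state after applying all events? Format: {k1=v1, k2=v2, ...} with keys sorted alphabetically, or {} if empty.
  after event 1 (t=10: DEC z by 7): {z=-7}
  after event 2 (t=15: SET z = 32): {z=32}
  after event 3 (t=25: INC z by 7): {z=39}
  after event 4 (t=29: SET x = 32): {x=32, z=39}
  after event 5 (t=30: DEC y by 15): {x=32, y=-15, z=39}
  after event 6 (t=39: DEL x): {y=-15, z=39}
  after event 7 (t=48: DEC x by 14): {x=-14, y=-15, z=39}
  after event 8 (t=49: INC y by 9): {x=-14, y=-6, z=39}
  after event 9 (t=54: DEL x): {y=-6, z=39}
  after event 10 (t=63: INC z by 2): {y=-6, z=41}
  after event 11 (t=72: INC x by 9): {x=9, y=-6, z=41}

Answer: {x=9, y=-6, z=41}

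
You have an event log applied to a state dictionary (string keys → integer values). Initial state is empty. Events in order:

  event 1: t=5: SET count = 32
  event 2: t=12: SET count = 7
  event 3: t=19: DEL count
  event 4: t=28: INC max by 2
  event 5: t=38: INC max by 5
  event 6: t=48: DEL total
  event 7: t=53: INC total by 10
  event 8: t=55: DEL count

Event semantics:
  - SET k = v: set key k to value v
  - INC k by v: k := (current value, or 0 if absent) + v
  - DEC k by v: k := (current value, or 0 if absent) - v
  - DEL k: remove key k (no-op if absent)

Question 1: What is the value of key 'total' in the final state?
Answer: 10

Derivation:
Track key 'total' through all 8 events:
  event 1 (t=5: SET count = 32): total unchanged
  event 2 (t=12: SET count = 7): total unchanged
  event 3 (t=19: DEL count): total unchanged
  event 4 (t=28: INC max by 2): total unchanged
  event 5 (t=38: INC max by 5): total unchanged
  event 6 (t=48: DEL total): total (absent) -> (absent)
  event 7 (t=53: INC total by 10): total (absent) -> 10
  event 8 (t=55: DEL count): total unchanged
Final: total = 10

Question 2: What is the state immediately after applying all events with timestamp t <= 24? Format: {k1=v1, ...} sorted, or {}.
Answer: {}

Derivation:
Apply events with t <= 24 (3 events):
  after event 1 (t=5: SET count = 32): {count=32}
  after event 2 (t=12: SET count = 7): {count=7}
  after event 3 (t=19: DEL count): {}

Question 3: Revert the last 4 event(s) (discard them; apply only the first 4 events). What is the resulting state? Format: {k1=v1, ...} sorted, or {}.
Keep first 4 events (discard last 4):
  after event 1 (t=5: SET count = 32): {count=32}
  after event 2 (t=12: SET count = 7): {count=7}
  after event 3 (t=19: DEL count): {}
  after event 4 (t=28: INC max by 2): {max=2}

Answer: {max=2}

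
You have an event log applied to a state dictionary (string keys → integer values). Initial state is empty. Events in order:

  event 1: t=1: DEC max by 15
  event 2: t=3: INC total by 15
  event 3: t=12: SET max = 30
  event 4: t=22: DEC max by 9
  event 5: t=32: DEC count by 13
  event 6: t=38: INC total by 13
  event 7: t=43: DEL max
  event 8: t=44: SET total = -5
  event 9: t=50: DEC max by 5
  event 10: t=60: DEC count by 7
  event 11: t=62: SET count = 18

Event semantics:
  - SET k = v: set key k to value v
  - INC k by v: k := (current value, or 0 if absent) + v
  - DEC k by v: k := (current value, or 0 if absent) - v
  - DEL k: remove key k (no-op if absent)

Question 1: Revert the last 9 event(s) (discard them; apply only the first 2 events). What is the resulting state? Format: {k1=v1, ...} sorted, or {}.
Keep first 2 events (discard last 9):
  after event 1 (t=1: DEC max by 15): {max=-15}
  after event 2 (t=3: INC total by 15): {max=-15, total=15}

Answer: {max=-15, total=15}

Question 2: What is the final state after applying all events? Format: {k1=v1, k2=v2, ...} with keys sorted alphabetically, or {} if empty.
  after event 1 (t=1: DEC max by 15): {max=-15}
  after event 2 (t=3: INC total by 15): {max=-15, total=15}
  after event 3 (t=12: SET max = 30): {max=30, total=15}
  after event 4 (t=22: DEC max by 9): {max=21, total=15}
  after event 5 (t=32: DEC count by 13): {count=-13, max=21, total=15}
  after event 6 (t=38: INC total by 13): {count=-13, max=21, total=28}
  after event 7 (t=43: DEL max): {count=-13, total=28}
  after event 8 (t=44: SET total = -5): {count=-13, total=-5}
  after event 9 (t=50: DEC max by 5): {count=-13, max=-5, total=-5}
  after event 10 (t=60: DEC count by 7): {count=-20, max=-5, total=-5}
  after event 11 (t=62: SET count = 18): {count=18, max=-5, total=-5}

Answer: {count=18, max=-5, total=-5}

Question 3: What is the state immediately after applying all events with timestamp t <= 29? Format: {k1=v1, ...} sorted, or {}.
Answer: {max=21, total=15}

Derivation:
Apply events with t <= 29 (4 events):
  after event 1 (t=1: DEC max by 15): {max=-15}
  after event 2 (t=3: INC total by 15): {max=-15, total=15}
  after event 3 (t=12: SET max = 30): {max=30, total=15}
  after event 4 (t=22: DEC max by 9): {max=21, total=15}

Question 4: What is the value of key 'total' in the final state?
Track key 'total' through all 11 events:
  event 1 (t=1: DEC max by 15): total unchanged
  event 2 (t=3: INC total by 15): total (absent) -> 15
  event 3 (t=12: SET max = 30): total unchanged
  event 4 (t=22: DEC max by 9): total unchanged
  event 5 (t=32: DEC count by 13): total unchanged
  event 6 (t=38: INC total by 13): total 15 -> 28
  event 7 (t=43: DEL max): total unchanged
  event 8 (t=44: SET total = -5): total 28 -> -5
  event 9 (t=50: DEC max by 5): total unchanged
  event 10 (t=60: DEC count by 7): total unchanged
  event 11 (t=62: SET count = 18): total unchanged
Final: total = -5

Answer: -5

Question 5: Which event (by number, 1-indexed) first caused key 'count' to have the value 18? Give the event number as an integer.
Looking for first event where count becomes 18:
  event 5: count = -13
  event 6: count = -13
  event 7: count = -13
  event 8: count = -13
  event 9: count = -13
  event 10: count = -20
  event 11: count -20 -> 18  <-- first match

Answer: 11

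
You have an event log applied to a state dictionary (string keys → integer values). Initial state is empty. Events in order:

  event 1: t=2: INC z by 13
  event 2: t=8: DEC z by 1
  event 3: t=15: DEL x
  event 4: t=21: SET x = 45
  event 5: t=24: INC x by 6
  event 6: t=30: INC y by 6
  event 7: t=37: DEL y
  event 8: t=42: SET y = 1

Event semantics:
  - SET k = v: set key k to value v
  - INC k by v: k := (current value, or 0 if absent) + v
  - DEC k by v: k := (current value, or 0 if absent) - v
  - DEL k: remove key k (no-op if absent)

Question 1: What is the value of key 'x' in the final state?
Track key 'x' through all 8 events:
  event 1 (t=2: INC z by 13): x unchanged
  event 2 (t=8: DEC z by 1): x unchanged
  event 3 (t=15: DEL x): x (absent) -> (absent)
  event 4 (t=21: SET x = 45): x (absent) -> 45
  event 5 (t=24: INC x by 6): x 45 -> 51
  event 6 (t=30: INC y by 6): x unchanged
  event 7 (t=37: DEL y): x unchanged
  event 8 (t=42: SET y = 1): x unchanged
Final: x = 51

Answer: 51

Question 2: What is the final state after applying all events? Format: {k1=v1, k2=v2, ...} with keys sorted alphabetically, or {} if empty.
Answer: {x=51, y=1, z=12}

Derivation:
  after event 1 (t=2: INC z by 13): {z=13}
  after event 2 (t=8: DEC z by 1): {z=12}
  after event 3 (t=15: DEL x): {z=12}
  after event 4 (t=21: SET x = 45): {x=45, z=12}
  after event 5 (t=24: INC x by 6): {x=51, z=12}
  after event 6 (t=30: INC y by 6): {x=51, y=6, z=12}
  after event 7 (t=37: DEL y): {x=51, z=12}
  after event 8 (t=42: SET y = 1): {x=51, y=1, z=12}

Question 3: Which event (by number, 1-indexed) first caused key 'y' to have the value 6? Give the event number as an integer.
Answer: 6

Derivation:
Looking for first event where y becomes 6:
  event 6: y (absent) -> 6  <-- first match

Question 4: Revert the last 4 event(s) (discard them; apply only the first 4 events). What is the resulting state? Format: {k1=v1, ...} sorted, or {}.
Answer: {x=45, z=12}

Derivation:
Keep first 4 events (discard last 4):
  after event 1 (t=2: INC z by 13): {z=13}
  after event 2 (t=8: DEC z by 1): {z=12}
  after event 3 (t=15: DEL x): {z=12}
  after event 4 (t=21: SET x = 45): {x=45, z=12}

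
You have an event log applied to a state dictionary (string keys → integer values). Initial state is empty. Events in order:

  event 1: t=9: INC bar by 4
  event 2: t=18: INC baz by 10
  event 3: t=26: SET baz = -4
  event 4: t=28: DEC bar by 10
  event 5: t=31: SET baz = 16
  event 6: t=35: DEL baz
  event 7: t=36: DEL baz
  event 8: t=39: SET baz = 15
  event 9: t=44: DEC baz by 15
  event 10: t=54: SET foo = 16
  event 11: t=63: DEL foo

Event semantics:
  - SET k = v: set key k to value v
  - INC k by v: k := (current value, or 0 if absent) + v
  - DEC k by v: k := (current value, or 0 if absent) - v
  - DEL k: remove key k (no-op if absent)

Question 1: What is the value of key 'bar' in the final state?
Answer: -6

Derivation:
Track key 'bar' through all 11 events:
  event 1 (t=9: INC bar by 4): bar (absent) -> 4
  event 2 (t=18: INC baz by 10): bar unchanged
  event 3 (t=26: SET baz = -4): bar unchanged
  event 4 (t=28: DEC bar by 10): bar 4 -> -6
  event 5 (t=31: SET baz = 16): bar unchanged
  event 6 (t=35: DEL baz): bar unchanged
  event 7 (t=36: DEL baz): bar unchanged
  event 8 (t=39: SET baz = 15): bar unchanged
  event 9 (t=44: DEC baz by 15): bar unchanged
  event 10 (t=54: SET foo = 16): bar unchanged
  event 11 (t=63: DEL foo): bar unchanged
Final: bar = -6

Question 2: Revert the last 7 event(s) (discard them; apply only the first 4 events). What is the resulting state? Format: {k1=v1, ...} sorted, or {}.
Keep first 4 events (discard last 7):
  after event 1 (t=9: INC bar by 4): {bar=4}
  after event 2 (t=18: INC baz by 10): {bar=4, baz=10}
  after event 3 (t=26: SET baz = -4): {bar=4, baz=-4}
  after event 4 (t=28: DEC bar by 10): {bar=-6, baz=-4}

Answer: {bar=-6, baz=-4}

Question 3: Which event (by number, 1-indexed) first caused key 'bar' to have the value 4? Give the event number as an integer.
Looking for first event where bar becomes 4:
  event 1: bar (absent) -> 4  <-- first match

Answer: 1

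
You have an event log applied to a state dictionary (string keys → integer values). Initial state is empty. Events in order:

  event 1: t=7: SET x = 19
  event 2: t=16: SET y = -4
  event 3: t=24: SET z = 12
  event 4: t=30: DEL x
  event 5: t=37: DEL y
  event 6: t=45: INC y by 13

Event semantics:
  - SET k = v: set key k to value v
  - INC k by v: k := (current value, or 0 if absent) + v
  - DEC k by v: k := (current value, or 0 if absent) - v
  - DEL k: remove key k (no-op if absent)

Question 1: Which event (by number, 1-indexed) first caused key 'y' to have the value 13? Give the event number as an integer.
Answer: 6

Derivation:
Looking for first event where y becomes 13:
  event 2: y = -4
  event 3: y = -4
  event 4: y = -4
  event 5: y = (absent)
  event 6: y (absent) -> 13  <-- first match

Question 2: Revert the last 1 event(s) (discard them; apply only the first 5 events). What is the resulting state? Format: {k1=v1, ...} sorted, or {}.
Keep first 5 events (discard last 1):
  after event 1 (t=7: SET x = 19): {x=19}
  after event 2 (t=16: SET y = -4): {x=19, y=-4}
  after event 3 (t=24: SET z = 12): {x=19, y=-4, z=12}
  after event 4 (t=30: DEL x): {y=-4, z=12}
  after event 5 (t=37: DEL y): {z=12}

Answer: {z=12}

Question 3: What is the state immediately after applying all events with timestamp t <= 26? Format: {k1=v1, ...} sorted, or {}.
Apply events with t <= 26 (3 events):
  after event 1 (t=7: SET x = 19): {x=19}
  after event 2 (t=16: SET y = -4): {x=19, y=-4}
  after event 3 (t=24: SET z = 12): {x=19, y=-4, z=12}

Answer: {x=19, y=-4, z=12}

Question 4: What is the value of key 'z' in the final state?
Track key 'z' through all 6 events:
  event 1 (t=7: SET x = 19): z unchanged
  event 2 (t=16: SET y = -4): z unchanged
  event 3 (t=24: SET z = 12): z (absent) -> 12
  event 4 (t=30: DEL x): z unchanged
  event 5 (t=37: DEL y): z unchanged
  event 6 (t=45: INC y by 13): z unchanged
Final: z = 12

Answer: 12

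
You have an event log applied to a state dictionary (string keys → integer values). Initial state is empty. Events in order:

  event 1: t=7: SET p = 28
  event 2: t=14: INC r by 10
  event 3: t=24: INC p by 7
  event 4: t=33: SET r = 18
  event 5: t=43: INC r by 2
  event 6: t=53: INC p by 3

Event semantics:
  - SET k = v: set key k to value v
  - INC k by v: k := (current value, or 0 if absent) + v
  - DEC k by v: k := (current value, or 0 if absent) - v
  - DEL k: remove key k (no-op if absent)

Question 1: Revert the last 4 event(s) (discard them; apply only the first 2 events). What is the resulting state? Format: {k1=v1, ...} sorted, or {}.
Keep first 2 events (discard last 4):
  after event 1 (t=7: SET p = 28): {p=28}
  after event 2 (t=14: INC r by 10): {p=28, r=10}

Answer: {p=28, r=10}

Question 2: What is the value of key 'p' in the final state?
Answer: 38

Derivation:
Track key 'p' through all 6 events:
  event 1 (t=7: SET p = 28): p (absent) -> 28
  event 2 (t=14: INC r by 10): p unchanged
  event 3 (t=24: INC p by 7): p 28 -> 35
  event 4 (t=33: SET r = 18): p unchanged
  event 5 (t=43: INC r by 2): p unchanged
  event 6 (t=53: INC p by 3): p 35 -> 38
Final: p = 38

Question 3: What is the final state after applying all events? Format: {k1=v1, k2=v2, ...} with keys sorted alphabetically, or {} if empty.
  after event 1 (t=7: SET p = 28): {p=28}
  after event 2 (t=14: INC r by 10): {p=28, r=10}
  after event 3 (t=24: INC p by 7): {p=35, r=10}
  after event 4 (t=33: SET r = 18): {p=35, r=18}
  after event 5 (t=43: INC r by 2): {p=35, r=20}
  after event 6 (t=53: INC p by 3): {p=38, r=20}

Answer: {p=38, r=20}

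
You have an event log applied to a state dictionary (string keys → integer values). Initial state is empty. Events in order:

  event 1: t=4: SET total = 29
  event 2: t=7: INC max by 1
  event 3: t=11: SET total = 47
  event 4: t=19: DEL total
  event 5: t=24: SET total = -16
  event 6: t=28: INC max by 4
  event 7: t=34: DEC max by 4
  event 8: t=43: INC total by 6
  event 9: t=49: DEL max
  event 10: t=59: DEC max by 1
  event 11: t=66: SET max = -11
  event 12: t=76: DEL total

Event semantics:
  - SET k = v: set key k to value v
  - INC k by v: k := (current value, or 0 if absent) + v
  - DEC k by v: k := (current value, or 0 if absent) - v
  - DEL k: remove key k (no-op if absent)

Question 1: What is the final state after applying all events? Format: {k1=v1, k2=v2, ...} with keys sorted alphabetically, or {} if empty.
  after event 1 (t=4: SET total = 29): {total=29}
  after event 2 (t=7: INC max by 1): {max=1, total=29}
  after event 3 (t=11: SET total = 47): {max=1, total=47}
  after event 4 (t=19: DEL total): {max=1}
  after event 5 (t=24: SET total = -16): {max=1, total=-16}
  after event 6 (t=28: INC max by 4): {max=5, total=-16}
  after event 7 (t=34: DEC max by 4): {max=1, total=-16}
  after event 8 (t=43: INC total by 6): {max=1, total=-10}
  after event 9 (t=49: DEL max): {total=-10}
  after event 10 (t=59: DEC max by 1): {max=-1, total=-10}
  after event 11 (t=66: SET max = -11): {max=-11, total=-10}
  after event 12 (t=76: DEL total): {max=-11}

Answer: {max=-11}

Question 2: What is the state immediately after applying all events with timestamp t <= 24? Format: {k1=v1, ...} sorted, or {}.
Answer: {max=1, total=-16}

Derivation:
Apply events with t <= 24 (5 events):
  after event 1 (t=4: SET total = 29): {total=29}
  after event 2 (t=7: INC max by 1): {max=1, total=29}
  after event 3 (t=11: SET total = 47): {max=1, total=47}
  after event 4 (t=19: DEL total): {max=1}
  after event 5 (t=24: SET total = -16): {max=1, total=-16}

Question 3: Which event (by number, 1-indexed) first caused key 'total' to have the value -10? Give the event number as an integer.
Looking for first event where total becomes -10:
  event 1: total = 29
  event 2: total = 29
  event 3: total = 47
  event 4: total = (absent)
  event 5: total = -16
  event 6: total = -16
  event 7: total = -16
  event 8: total -16 -> -10  <-- first match

Answer: 8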